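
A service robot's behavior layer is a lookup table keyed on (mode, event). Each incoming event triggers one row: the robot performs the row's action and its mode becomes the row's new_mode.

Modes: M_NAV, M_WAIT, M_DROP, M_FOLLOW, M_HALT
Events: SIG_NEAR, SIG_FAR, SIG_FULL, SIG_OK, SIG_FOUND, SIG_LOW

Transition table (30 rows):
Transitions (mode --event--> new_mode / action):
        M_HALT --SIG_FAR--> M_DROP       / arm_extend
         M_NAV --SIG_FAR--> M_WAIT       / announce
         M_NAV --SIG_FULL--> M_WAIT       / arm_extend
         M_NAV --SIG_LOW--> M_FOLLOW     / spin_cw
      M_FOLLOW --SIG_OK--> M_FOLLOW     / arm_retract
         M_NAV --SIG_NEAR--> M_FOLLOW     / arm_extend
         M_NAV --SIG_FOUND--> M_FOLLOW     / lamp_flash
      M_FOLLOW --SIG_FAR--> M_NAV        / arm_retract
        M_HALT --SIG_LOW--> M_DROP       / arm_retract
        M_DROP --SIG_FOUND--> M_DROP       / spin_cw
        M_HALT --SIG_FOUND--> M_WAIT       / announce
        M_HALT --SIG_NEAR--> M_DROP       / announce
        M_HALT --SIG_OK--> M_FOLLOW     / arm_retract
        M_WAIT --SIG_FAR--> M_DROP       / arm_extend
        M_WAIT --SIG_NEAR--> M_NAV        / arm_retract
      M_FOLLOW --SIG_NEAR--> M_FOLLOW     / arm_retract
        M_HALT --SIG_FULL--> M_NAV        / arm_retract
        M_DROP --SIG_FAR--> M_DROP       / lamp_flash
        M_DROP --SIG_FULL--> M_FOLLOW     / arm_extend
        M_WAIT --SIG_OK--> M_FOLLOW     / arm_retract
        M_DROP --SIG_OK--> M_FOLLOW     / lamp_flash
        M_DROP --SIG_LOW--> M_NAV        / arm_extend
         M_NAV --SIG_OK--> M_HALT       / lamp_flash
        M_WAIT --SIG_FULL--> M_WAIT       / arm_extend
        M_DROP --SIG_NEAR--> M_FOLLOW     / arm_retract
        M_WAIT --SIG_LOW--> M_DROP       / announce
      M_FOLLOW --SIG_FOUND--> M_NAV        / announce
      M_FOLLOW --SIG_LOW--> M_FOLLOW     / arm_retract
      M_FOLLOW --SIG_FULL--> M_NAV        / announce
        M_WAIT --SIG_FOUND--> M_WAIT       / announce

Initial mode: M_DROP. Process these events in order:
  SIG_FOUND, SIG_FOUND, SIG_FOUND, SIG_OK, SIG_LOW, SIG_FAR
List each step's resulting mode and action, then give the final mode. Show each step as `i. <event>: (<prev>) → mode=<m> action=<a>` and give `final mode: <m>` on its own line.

final mode: M_NAV

1. SIG_FOUND: (M_DROP) → mode=M_DROP action=spin_cw
2. SIG_FOUND: (M_DROP) → mode=M_DROP action=spin_cw
3. SIG_FOUND: (M_DROP) → mode=M_DROP action=spin_cw
4. SIG_OK: (M_DROP) → mode=M_FOLLOW action=lamp_flash
5. SIG_LOW: (M_FOLLOW) → mode=M_FOLLOW action=arm_retract
6. SIG_FAR: (M_FOLLOW) → mode=M_NAV action=arm_retract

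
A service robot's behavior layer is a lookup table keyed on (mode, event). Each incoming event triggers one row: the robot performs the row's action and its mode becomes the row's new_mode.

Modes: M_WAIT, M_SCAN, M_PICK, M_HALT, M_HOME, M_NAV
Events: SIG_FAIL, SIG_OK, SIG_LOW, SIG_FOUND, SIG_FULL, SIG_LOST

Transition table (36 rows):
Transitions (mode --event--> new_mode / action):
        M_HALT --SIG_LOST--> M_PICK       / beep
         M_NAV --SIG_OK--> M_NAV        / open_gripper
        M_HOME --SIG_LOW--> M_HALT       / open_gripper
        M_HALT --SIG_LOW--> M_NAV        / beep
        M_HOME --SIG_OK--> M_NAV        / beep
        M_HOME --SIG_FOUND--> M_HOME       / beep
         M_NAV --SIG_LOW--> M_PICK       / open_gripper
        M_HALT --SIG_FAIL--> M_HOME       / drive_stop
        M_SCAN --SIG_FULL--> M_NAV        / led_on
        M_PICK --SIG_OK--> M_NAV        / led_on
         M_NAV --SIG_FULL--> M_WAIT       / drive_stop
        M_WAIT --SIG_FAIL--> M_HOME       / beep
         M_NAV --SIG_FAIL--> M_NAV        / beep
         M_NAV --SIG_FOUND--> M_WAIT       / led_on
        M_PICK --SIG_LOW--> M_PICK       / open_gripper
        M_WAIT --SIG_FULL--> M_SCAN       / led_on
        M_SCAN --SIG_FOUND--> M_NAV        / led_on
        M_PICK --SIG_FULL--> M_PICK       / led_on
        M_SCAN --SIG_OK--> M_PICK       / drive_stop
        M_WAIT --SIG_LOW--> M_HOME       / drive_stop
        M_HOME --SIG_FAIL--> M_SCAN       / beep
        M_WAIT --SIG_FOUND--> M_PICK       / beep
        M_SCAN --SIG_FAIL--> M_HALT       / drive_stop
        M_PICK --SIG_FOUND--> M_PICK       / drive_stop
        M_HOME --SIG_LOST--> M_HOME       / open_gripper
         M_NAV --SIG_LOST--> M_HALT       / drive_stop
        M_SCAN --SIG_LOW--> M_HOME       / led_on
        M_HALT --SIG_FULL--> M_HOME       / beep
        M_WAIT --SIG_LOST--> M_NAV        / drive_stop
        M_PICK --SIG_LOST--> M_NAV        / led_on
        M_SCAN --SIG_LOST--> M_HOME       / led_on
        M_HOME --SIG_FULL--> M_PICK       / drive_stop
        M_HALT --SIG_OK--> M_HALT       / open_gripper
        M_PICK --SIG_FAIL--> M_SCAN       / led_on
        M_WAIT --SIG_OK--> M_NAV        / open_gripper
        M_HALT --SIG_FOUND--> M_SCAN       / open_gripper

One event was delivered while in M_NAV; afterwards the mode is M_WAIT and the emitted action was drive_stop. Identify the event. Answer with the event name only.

SIG_FULL

try SIG_FAIL: (M_NAV, SIG_FAIL) → (M_NAV, beep)
try SIG_OK: (M_NAV, SIG_OK) → (M_NAV, open_gripper)
try SIG_LOW: (M_NAV, SIG_LOW) → (M_PICK, open_gripper)
try SIG_FOUND: (M_NAV, SIG_FOUND) → (M_WAIT, led_on)
try SIG_FULL: (M_NAV, SIG_FULL) → (M_WAIT, drive_stop)  ← matches
try SIG_LOST: (M_NAV, SIG_LOST) → (M_HALT, drive_stop)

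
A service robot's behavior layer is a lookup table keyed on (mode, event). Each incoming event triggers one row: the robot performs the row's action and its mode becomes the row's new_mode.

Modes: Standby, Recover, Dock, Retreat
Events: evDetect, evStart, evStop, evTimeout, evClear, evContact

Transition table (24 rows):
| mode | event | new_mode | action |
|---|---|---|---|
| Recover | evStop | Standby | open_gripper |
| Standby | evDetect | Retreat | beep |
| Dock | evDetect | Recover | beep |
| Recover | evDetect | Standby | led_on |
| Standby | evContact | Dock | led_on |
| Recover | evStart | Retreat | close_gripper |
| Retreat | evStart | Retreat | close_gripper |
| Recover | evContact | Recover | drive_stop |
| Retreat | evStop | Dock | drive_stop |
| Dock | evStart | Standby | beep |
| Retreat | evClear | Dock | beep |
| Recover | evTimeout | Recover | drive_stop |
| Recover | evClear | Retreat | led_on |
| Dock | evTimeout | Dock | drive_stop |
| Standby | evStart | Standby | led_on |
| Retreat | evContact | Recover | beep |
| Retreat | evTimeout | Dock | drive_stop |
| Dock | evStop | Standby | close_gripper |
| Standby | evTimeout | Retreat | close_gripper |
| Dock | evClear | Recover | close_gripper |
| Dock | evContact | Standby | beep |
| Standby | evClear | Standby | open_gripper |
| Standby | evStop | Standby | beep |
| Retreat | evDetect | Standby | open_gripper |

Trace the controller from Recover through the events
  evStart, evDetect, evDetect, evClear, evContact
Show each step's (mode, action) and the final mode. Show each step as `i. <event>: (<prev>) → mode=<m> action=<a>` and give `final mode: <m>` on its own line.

final mode: Standby

1. evStart: (Recover) → mode=Retreat action=close_gripper
2. evDetect: (Retreat) → mode=Standby action=open_gripper
3. evDetect: (Standby) → mode=Retreat action=beep
4. evClear: (Retreat) → mode=Dock action=beep
5. evContact: (Dock) → mode=Standby action=beep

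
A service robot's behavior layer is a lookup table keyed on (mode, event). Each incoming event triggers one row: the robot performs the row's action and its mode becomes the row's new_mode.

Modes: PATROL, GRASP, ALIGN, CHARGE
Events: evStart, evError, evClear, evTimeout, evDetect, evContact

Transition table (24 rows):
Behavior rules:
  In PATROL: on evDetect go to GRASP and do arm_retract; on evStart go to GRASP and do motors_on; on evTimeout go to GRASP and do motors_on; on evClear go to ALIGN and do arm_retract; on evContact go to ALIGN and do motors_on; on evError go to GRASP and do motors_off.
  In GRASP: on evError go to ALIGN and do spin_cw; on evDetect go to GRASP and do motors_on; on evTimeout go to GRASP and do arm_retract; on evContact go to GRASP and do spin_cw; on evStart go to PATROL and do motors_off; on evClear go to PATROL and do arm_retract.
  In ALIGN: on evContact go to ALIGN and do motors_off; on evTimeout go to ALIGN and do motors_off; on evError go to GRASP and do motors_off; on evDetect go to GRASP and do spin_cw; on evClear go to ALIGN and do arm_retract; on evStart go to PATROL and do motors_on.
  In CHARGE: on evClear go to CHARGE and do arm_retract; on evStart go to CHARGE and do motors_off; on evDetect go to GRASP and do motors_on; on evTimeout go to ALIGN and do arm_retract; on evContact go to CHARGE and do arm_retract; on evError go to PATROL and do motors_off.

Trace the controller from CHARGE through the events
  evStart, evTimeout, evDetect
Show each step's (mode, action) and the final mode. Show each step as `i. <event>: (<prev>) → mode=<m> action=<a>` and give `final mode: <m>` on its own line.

1. evStart: (CHARGE) → mode=CHARGE action=motors_off
2. evTimeout: (CHARGE) → mode=ALIGN action=arm_retract
3. evDetect: (ALIGN) → mode=GRASP action=spin_cw

final mode: GRASP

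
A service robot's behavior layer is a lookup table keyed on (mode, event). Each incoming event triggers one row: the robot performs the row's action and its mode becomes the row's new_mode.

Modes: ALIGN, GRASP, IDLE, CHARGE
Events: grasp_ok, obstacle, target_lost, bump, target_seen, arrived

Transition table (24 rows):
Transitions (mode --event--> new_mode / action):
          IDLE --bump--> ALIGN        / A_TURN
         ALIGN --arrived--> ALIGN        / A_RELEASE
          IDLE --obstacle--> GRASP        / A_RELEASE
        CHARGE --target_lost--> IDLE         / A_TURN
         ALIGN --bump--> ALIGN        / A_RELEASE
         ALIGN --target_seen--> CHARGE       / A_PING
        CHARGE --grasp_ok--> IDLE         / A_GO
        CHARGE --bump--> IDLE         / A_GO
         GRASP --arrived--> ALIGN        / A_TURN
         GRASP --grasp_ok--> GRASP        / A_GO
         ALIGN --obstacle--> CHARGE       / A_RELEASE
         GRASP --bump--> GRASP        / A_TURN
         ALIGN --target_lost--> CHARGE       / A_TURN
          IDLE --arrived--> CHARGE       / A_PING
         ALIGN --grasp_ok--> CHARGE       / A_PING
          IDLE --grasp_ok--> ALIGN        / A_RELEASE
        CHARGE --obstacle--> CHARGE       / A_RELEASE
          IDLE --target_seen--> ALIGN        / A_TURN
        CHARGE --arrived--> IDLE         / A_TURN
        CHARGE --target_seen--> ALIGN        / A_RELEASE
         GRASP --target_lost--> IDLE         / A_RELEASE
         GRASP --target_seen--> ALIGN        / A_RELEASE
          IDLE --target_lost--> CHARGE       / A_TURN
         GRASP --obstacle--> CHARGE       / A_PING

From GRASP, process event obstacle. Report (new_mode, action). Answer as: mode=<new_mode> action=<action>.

mode=CHARGE action=A_PING

current mode = GRASP; filter table to that mode:
  (GRASP, arrived) → (ALIGN, A_TURN)
  (GRASP, grasp_ok) → (GRASP, A_GO)
  (GRASP, bump) → (GRASP, A_TURN)
  (GRASP, target_lost) → (IDLE, A_RELEASE)
  (GRASP, target_seen) → (ALIGN, A_RELEASE)
  (GRASP, obstacle) → (CHARGE, A_PING)  ← event matches
event = obstacle selects (CHARGE, A_PING)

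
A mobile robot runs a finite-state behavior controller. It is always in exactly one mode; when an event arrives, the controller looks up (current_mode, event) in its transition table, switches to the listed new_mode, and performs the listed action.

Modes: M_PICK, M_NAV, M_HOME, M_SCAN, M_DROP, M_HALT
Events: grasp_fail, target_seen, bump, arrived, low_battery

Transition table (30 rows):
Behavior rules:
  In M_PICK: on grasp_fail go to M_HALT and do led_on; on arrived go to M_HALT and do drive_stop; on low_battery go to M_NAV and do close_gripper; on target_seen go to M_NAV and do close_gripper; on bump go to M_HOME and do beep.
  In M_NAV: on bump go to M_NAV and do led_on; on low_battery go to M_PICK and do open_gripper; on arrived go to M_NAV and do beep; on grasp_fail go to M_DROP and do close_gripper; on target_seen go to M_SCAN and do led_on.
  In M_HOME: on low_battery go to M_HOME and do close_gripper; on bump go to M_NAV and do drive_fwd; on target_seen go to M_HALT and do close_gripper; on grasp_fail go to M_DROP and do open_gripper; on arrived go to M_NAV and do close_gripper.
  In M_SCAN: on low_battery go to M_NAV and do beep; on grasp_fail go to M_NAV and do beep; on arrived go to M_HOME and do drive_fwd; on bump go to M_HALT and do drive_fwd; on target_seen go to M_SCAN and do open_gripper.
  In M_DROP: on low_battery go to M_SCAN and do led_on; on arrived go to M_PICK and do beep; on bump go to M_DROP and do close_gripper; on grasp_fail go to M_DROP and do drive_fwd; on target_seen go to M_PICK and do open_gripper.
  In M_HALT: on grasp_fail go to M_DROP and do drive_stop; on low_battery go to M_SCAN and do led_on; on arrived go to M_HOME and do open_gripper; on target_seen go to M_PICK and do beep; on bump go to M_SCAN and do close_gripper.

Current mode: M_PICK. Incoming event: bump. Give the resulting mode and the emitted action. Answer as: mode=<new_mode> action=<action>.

mode=M_HOME action=beep

current mode = M_PICK; filter table to that mode:
  (M_PICK, grasp_fail) → (M_HALT, led_on)
  (M_PICK, arrived) → (M_HALT, drive_stop)
  (M_PICK, low_battery) → (M_NAV, close_gripper)
  (M_PICK, target_seen) → (M_NAV, close_gripper)
  (M_PICK, bump) → (M_HOME, beep)  ← event matches
event = bump selects (M_HOME, beep)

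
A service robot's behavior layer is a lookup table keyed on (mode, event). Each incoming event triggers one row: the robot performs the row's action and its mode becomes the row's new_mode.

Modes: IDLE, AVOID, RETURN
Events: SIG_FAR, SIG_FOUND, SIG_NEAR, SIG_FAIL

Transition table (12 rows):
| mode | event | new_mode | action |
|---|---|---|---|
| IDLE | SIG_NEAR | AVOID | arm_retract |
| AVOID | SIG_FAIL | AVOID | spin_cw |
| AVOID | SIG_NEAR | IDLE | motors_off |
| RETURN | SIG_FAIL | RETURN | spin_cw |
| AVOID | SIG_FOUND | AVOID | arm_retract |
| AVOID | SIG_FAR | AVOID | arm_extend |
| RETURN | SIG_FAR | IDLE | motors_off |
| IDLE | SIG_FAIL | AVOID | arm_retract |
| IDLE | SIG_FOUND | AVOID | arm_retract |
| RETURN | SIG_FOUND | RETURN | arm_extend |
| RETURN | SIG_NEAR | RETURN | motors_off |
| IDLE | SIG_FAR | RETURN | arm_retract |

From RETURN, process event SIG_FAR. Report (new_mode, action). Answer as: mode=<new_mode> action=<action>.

mode=IDLE action=motors_off

current mode = RETURN; filter table to that mode:
  (RETURN, SIG_FAIL) → (RETURN, spin_cw)
  (RETURN, SIG_FAR) → (IDLE, motors_off)  ← event matches
  (RETURN, SIG_FOUND) → (RETURN, arm_extend)
  (RETURN, SIG_NEAR) → (RETURN, motors_off)
event = SIG_FAR selects (IDLE, motors_off)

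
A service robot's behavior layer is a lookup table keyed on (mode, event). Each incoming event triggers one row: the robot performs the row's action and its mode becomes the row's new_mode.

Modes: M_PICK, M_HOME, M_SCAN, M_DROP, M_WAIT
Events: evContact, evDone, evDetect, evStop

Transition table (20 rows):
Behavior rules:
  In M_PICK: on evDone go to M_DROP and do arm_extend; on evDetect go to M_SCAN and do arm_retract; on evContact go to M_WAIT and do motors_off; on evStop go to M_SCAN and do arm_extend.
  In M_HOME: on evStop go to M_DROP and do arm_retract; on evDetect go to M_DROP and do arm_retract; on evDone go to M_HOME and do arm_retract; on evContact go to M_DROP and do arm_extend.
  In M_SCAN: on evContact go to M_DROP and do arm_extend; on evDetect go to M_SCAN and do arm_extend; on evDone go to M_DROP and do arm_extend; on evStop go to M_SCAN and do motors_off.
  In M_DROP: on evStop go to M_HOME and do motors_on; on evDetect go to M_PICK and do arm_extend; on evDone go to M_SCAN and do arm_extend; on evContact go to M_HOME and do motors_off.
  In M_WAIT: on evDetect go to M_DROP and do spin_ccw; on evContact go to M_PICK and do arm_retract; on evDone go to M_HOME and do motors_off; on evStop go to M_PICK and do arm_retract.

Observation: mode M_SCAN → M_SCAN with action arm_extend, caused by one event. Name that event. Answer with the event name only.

try evContact: (M_SCAN, evContact) → (M_DROP, arm_extend)
try evDone: (M_SCAN, evDone) → (M_DROP, arm_extend)
try evDetect: (M_SCAN, evDetect) → (M_SCAN, arm_extend)  ← matches
try evStop: (M_SCAN, evStop) → (M_SCAN, motors_off)

evDetect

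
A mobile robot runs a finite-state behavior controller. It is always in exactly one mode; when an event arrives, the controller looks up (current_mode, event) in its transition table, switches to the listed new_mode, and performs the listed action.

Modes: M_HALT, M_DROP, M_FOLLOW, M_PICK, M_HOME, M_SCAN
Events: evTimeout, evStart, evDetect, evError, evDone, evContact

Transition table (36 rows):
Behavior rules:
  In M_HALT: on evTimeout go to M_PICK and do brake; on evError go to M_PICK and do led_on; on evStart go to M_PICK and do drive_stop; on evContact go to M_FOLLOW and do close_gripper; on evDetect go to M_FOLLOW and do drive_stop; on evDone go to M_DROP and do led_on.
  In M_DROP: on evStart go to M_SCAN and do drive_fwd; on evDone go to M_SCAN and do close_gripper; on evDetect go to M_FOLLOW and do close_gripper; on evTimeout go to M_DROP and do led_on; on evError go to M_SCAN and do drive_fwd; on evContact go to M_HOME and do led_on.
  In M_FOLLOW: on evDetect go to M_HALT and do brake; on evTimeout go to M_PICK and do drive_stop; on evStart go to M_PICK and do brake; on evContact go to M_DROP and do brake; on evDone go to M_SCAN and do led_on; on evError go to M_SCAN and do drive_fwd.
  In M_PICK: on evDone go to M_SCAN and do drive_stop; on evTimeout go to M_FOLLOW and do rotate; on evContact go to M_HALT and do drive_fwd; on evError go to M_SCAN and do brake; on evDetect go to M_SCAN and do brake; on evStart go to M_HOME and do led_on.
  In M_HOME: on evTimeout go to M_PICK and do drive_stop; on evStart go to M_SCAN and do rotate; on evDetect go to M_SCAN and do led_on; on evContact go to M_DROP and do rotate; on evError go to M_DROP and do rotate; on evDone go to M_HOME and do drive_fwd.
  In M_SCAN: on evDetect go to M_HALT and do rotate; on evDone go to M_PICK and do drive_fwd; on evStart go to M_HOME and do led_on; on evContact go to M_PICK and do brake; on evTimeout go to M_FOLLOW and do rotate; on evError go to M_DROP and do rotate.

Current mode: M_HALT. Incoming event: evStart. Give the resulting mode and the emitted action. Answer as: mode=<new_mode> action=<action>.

mode=M_PICK action=drive_stop

current mode = M_HALT; filter table to that mode:
  (M_HALT, evTimeout) → (M_PICK, brake)
  (M_HALT, evError) → (M_PICK, led_on)
  (M_HALT, evStart) → (M_PICK, drive_stop)  ← event matches
  (M_HALT, evContact) → (M_FOLLOW, close_gripper)
  (M_HALT, evDetect) → (M_FOLLOW, drive_stop)
  (M_HALT, evDone) → (M_DROP, led_on)
event = evStart selects (M_PICK, drive_stop)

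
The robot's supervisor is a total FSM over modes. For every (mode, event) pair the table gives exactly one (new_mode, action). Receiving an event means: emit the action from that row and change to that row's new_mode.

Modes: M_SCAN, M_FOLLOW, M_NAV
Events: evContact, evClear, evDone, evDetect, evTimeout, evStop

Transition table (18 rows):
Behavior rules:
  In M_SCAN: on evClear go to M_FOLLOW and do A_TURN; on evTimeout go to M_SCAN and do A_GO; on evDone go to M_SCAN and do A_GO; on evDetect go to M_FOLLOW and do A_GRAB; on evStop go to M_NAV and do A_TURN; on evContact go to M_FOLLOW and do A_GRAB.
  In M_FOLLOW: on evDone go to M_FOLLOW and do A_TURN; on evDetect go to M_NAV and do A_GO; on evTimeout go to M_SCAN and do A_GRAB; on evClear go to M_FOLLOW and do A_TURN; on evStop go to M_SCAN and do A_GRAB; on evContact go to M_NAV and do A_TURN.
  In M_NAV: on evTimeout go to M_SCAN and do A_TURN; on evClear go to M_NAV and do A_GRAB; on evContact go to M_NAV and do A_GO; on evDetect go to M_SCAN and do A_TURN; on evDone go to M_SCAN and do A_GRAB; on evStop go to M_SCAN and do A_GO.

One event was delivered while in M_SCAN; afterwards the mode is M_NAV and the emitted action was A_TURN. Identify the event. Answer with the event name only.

try evContact: (M_SCAN, evContact) → (M_FOLLOW, A_GRAB)
try evClear: (M_SCAN, evClear) → (M_FOLLOW, A_TURN)
try evDone: (M_SCAN, evDone) → (M_SCAN, A_GO)
try evDetect: (M_SCAN, evDetect) → (M_FOLLOW, A_GRAB)
try evTimeout: (M_SCAN, evTimeout) → (M_SCAN, A_GO)
try evStop: (M_SCAN, evStop) → (M_NAV, A_TURN)  ← matches

evStop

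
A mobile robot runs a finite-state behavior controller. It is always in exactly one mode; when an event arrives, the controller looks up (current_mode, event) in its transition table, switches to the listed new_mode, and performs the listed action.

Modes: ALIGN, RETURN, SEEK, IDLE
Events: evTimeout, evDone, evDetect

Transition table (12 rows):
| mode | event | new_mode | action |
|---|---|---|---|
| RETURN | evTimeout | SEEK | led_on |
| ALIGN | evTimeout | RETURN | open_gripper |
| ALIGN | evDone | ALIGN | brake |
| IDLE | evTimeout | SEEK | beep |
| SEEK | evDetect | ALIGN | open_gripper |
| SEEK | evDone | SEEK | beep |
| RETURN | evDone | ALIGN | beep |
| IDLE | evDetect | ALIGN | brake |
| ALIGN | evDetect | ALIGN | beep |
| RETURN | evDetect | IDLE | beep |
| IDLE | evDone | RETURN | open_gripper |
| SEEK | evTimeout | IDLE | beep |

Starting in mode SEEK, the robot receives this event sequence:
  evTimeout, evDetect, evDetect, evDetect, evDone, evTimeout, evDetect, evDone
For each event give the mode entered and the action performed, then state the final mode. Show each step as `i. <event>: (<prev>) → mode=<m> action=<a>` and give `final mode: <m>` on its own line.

1. evTimeout: (SEEK) → mode=IDLE action=beep
2. evDetect: (IDLE) → mode=ALIGN action=brake
3. evDetect: (ALIGN) → mode=ALIGN action=beep
4. evDetect: (ALIGN) → mode=ALIGN action=beep
5. evDone: (ALIGN) → mode=ALIGN action=brake
6. evTimeout: (ALIGN) → mode=RETURN action=open_gripper
7. evDetect: (RETURN) → mode=IDLE action=beep
8. evDone: (IDLE) → mode=RETURN action=open_gripper

final mode: RETURN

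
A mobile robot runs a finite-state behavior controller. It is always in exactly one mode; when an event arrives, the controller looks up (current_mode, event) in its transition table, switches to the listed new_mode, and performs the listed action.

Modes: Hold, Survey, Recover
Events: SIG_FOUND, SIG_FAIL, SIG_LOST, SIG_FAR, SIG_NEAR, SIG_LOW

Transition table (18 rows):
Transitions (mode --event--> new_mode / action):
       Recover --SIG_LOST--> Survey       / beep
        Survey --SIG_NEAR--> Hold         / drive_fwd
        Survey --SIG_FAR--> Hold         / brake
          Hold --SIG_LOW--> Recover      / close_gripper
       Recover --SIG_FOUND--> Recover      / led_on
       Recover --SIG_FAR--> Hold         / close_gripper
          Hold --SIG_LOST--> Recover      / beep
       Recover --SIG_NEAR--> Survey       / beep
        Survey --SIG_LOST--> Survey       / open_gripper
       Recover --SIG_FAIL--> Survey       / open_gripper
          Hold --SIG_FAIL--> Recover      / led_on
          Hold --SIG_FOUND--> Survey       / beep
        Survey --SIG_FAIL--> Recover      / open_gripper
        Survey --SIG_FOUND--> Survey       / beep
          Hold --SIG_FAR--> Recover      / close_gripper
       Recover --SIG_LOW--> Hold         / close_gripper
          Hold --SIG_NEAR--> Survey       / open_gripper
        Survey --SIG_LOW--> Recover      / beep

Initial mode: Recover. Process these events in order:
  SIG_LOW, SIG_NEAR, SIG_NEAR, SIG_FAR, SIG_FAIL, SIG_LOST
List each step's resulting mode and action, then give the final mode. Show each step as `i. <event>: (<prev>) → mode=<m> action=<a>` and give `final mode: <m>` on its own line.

1. SIG_LOW: (Recover) → mode=Hold action=close_gripper
2. SIG_NEAR: (Hold) → mode=Survey action=open_gripper
3. SIG_NEAR: (Survey) → mode=Hold action=drive_fwd
4. SIG_FAR: (Hold) → mode=Recover action=close_gripper
5. SIG_FAIL: (Recover) → mode=Survey action=open_gripper
6. SIG_LOST: (Survey) → mode=Survey action=open_gripper

final mode: Survey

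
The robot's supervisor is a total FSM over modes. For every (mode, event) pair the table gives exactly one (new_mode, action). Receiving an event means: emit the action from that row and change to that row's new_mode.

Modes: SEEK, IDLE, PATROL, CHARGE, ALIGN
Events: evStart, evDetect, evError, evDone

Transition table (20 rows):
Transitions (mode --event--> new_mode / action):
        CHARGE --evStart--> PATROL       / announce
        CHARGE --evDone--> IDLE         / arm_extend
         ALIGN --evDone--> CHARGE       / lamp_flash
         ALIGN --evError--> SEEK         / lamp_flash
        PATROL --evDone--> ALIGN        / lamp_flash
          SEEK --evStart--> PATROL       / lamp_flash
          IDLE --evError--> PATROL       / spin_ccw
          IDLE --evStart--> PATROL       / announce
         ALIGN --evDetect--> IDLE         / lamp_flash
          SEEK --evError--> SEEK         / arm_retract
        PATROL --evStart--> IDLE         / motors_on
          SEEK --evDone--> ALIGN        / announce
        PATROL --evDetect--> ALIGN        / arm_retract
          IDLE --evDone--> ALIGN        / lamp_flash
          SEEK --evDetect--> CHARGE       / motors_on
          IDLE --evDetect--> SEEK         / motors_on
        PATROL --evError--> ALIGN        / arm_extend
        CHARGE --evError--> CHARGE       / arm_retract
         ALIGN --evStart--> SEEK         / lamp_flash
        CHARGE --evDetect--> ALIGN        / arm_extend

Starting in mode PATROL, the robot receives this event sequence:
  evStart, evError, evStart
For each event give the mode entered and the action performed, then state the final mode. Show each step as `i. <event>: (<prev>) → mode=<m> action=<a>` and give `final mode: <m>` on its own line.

final mode: IDLE

1. evStart: (PATROL) → mode=IDLE action=motors_on
2. evError: (IDLE) → mode=PATROL action=spin_ccw
3. evStart: (PATROL) → mode=IDLE action=motors_on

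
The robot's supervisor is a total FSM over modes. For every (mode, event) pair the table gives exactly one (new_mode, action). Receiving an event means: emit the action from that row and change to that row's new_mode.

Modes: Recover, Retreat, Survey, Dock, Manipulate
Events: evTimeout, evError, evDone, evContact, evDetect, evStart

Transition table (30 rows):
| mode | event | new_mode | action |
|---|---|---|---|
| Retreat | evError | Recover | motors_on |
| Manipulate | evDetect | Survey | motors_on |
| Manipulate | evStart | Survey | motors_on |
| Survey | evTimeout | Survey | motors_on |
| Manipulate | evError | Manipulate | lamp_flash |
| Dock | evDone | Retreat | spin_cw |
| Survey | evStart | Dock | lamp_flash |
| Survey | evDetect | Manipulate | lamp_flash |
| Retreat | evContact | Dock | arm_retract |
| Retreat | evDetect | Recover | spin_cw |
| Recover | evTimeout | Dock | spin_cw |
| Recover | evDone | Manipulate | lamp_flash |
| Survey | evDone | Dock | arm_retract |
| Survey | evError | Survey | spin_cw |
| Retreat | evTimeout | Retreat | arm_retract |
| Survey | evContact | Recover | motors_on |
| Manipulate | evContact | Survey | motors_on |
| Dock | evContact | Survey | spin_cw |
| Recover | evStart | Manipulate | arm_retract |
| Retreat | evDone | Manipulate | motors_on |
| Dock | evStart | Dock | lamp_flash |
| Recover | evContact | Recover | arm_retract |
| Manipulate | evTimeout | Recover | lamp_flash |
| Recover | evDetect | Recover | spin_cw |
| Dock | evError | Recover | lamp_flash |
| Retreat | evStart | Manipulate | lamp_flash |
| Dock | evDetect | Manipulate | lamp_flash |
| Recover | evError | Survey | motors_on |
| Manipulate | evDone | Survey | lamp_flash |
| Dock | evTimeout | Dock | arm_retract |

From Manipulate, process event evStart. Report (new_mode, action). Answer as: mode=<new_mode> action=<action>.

current mode = Manipulate; filter table to that mode:
  (Manipulate, evDetect) → (Survey, motors_on)
  (Manipulate, evStart) → (Survey, motors_on)  ← event matches
  (Manipulate, evError) → (Manipulate, lamp_flash)
  (Manipulate, evContact) → (Survey, motors_on)
  (Manipulate, evTimeout) → (Recover, lamp_flash)
  (Manipulate, evDone) → (Survey, lamp_flash)
event = evStart selects (Survey, motors_on)

mode=Survey action=motors_on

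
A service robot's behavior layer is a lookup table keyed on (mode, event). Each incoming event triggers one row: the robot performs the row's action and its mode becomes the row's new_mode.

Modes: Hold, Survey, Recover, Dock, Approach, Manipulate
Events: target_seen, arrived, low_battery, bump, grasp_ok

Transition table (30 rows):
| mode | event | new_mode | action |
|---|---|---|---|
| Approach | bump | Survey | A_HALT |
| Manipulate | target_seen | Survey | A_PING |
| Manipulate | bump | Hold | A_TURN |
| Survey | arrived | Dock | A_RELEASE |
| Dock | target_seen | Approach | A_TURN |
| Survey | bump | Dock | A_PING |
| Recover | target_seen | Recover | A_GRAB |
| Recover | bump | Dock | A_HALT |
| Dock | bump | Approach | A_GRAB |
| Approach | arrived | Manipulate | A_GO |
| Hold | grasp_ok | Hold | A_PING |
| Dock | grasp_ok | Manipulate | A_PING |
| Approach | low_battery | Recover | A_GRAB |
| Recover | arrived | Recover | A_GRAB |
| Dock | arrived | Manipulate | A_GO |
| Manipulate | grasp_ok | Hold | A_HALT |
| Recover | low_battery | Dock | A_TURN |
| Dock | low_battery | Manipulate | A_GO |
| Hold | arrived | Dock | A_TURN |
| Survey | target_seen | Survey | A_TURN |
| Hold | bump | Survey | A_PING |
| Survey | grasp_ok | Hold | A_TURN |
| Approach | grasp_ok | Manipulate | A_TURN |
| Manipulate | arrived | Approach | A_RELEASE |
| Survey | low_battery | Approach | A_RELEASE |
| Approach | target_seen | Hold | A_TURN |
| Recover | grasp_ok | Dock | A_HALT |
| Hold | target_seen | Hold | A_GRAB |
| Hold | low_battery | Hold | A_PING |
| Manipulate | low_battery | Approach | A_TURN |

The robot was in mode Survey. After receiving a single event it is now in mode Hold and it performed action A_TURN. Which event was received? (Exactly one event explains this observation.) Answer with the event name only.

grasp_ok

try target_seen: (Survey, target_seen) → (Survey, A_TURN)
try arrived: (Survey, arrived) → (Dock, A_RELEASE)
try low_battery: (Survey, low_battery) → (Approach, A_RELEASE)
try bump: (Survey, bump) → (Dock, A_PING)
try grasp_ok: (Survey, grasp_ok) → (Hold, A_TURN)  ← matches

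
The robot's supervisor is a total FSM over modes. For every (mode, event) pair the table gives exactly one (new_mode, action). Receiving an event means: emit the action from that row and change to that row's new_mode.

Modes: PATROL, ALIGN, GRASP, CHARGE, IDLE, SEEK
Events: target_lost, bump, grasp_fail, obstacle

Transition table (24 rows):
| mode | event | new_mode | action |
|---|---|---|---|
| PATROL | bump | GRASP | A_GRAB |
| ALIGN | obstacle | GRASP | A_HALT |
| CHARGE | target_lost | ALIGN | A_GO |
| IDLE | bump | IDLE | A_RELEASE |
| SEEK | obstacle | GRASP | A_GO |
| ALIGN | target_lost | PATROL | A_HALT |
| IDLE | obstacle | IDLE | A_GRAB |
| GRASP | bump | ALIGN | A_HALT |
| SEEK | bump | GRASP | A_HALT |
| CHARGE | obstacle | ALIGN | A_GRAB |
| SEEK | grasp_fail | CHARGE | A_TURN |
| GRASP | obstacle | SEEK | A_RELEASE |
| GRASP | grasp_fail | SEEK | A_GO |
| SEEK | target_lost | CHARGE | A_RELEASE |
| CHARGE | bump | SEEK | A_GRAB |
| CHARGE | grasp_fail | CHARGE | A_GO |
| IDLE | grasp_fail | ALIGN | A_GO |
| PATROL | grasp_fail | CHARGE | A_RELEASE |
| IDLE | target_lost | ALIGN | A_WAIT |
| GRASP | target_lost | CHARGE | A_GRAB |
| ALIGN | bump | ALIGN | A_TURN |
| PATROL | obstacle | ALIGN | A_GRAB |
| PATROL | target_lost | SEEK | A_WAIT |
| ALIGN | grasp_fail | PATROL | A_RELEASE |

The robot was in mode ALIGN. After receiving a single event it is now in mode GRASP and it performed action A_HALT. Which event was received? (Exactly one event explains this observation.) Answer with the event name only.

try target_lost: (ALIGN, target_lost) → (PATROL, A_HALT)
try bump: (ALIGN, bump) → (ALIGN, A_TURN)
try grasp_fail: (ALIGN, grasp_fail) → (PATROL, A_RELEASE)
try obstacle: (ALIGN, obstacle) → (GRASP, A_HALT)  ← matches

obstacle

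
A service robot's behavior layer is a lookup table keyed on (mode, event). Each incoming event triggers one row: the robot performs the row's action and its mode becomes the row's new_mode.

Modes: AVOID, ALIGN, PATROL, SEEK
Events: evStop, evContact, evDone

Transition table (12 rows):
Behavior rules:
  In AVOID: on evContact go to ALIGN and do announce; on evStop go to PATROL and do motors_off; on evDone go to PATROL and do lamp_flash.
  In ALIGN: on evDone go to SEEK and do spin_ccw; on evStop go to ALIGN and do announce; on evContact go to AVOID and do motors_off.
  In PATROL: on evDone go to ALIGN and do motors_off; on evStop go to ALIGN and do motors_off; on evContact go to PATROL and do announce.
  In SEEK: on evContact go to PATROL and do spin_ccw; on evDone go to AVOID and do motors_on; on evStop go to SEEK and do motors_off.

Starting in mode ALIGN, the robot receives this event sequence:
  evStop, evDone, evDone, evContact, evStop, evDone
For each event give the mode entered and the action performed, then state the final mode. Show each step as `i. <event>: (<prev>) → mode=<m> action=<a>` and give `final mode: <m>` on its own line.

1. evStop: (ALIGN) → mode=ALIGN action=announce
2. evDone: (ALIGN) → mode=SEEK action=spin_ccw
3. evDone: (SEEK) → mode=AVOID action=motors_on
4. evContact: (AVOID) → mode=ALIGN action=announce
5. evStop: (ALIGN) → mode=ALIGN action=announce
6. evDone: (ALIGN) → mode=SEEK action=spin_ccw

final mode: SEEK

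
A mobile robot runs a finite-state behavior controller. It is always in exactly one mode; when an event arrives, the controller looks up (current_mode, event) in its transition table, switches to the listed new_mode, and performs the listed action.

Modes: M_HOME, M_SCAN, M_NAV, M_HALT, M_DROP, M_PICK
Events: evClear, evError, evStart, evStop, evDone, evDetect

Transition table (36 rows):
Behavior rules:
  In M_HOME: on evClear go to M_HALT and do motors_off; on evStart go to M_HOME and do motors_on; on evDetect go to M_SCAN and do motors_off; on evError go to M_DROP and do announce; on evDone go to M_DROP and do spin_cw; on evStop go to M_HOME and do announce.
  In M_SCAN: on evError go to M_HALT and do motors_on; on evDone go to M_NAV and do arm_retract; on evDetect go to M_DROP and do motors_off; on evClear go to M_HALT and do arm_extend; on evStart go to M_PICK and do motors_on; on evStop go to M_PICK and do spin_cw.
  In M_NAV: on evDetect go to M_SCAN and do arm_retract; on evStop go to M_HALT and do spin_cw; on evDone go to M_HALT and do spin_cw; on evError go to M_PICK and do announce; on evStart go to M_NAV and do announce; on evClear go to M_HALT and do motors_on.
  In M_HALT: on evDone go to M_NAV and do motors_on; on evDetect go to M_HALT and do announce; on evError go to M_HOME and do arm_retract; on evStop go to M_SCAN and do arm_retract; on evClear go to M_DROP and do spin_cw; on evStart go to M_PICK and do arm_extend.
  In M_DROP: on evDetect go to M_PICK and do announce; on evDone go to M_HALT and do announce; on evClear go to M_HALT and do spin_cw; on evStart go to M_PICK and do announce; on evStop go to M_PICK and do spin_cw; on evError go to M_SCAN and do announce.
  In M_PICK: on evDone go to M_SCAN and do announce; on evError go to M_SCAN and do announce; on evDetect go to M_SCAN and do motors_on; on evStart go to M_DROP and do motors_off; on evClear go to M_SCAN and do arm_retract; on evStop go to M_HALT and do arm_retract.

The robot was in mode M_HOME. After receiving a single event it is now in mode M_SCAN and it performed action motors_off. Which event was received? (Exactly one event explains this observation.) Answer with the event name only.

try evClear: (M_HOME, evClear) → (M_HALT, motors_off)
try evError: (M_HOME, evError) → (M_DROP, announce)
try evStart: (M_HOME, evStart) → (M_HOME, motors_on)
try evStop: (M_HOME, evStop) → (M_HOME, announce)
try evDone: (M_HOME, evDone) → (M_DROP, spin_cw)
try evDetect: (M_HOME, evDetect) → (M_SCAN, motors_off)  ← matches

evDetect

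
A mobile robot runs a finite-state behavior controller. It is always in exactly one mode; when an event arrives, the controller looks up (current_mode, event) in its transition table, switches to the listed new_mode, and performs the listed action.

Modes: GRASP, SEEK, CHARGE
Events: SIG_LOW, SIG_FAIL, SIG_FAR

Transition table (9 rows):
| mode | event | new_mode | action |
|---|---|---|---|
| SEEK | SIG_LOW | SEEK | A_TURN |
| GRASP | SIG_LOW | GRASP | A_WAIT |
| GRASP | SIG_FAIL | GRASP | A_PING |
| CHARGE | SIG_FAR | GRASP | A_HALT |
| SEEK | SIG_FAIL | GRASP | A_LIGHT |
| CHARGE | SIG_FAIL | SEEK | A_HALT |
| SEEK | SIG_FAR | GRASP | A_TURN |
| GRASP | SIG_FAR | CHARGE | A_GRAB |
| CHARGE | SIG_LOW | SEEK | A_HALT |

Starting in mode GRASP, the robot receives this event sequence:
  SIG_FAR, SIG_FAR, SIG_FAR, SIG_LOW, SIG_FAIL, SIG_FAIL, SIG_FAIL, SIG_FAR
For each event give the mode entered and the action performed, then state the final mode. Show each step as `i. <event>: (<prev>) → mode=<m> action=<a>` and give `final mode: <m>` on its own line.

1. SIG_FAR: (GRASP) → mode=CHARGE action=A_GRAB
2. SIG_FAR: (CHARGE) → mode=GRASP action=A_HALT
3. SIG_FAR: (GRASP) → mode=CHARGE action=A_GRAB
4. SIG_LOW: (CHARGE) → mode=SEEK action=A_HALT
5. SIG_FAIL: (SEEK) → mode=GRASP action=A_LIGHT
6. SIG_FAIL: (GRASP) → mode=GRASP action=A_PING
7. SIG_FAIL: (GRASP) → mode=GRASP action=A_PING
8. SIG_FAR: (GRASP) → mode=CHARGE action=A_GRAB

final mode: CHARGE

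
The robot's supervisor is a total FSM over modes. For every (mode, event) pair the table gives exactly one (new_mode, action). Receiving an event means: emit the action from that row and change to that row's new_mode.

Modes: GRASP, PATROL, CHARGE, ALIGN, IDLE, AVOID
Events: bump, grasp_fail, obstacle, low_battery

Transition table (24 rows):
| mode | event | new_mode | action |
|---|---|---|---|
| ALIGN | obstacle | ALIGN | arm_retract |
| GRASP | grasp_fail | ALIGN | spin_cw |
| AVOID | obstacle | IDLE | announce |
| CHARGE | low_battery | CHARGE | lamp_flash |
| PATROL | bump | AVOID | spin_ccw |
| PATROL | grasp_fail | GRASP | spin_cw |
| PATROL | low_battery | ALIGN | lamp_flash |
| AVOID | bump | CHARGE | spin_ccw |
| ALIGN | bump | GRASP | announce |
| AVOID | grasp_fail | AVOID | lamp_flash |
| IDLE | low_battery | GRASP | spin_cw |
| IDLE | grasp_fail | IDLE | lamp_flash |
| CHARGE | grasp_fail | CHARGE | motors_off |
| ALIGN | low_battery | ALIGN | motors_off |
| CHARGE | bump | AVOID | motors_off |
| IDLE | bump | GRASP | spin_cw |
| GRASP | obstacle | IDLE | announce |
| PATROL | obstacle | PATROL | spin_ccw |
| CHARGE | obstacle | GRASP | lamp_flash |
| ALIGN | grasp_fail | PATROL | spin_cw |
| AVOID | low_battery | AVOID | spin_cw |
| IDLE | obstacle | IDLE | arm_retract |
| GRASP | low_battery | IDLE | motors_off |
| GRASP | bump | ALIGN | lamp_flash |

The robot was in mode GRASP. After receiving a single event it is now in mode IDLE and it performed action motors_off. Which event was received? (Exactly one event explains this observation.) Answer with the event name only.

try bump: (GRASP, bump) → (ALIGN, lamp_flash)
try grasp_fail: (GRASP, grasp_fail) → (ALIGN, spin_cw)
try obstacle: (GRASP, obstacle) → (IDLE, announce)
try low_battery: (GRASP, low_battery) → (IDLE, motors_off)  ← matches

low_battery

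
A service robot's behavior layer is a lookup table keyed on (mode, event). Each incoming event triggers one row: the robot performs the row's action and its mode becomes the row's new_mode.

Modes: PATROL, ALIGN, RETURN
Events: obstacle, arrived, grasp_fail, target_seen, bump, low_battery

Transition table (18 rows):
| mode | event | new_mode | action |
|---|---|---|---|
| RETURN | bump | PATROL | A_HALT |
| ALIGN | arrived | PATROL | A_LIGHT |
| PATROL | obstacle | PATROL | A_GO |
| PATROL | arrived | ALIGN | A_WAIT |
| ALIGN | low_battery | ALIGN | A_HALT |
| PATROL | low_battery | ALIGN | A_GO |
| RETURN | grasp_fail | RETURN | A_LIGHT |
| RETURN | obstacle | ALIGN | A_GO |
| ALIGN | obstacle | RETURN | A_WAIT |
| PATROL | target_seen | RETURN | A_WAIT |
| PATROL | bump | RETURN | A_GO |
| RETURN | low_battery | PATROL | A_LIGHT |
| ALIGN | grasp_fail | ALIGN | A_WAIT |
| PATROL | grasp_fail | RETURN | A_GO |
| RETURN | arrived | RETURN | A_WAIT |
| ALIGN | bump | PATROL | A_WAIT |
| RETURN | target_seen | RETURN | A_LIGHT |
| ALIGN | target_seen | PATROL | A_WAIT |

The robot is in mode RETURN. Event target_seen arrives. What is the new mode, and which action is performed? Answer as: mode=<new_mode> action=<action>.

mode=RETURN action=A_LIGHT

current mode = RETURN; filter table to that mode:
  (RETURN, bump) → (PATROL, A_HALT)
  (RETURN, grasp_fail) → (RETURN, A_LIGHT)
  (RETURN, obstacle) → (ALIGN, A_GO)
  (RETURN, low_battery) → (PATROL, A_LIGHT)
  (RETURN, arrived) → (RETURN, A_WAIT)
  (RETURN, target_seen) → (RETURN, A_LIGHT)  ← event matches
event = target_seen selects (RETURN, A_LIGHT)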